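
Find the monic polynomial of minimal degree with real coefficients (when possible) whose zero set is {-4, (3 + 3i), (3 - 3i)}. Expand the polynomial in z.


The polynomial is p(z) = ∏_{α ∈ S} (z − α), where S = {-4, (3 + 3i), (3 - 3i)}.
Expanding the product yields: p(z) = z^3 -2·z^2 -6·z + 72.
Note conjugate pairs combine to real quadratics: (z − (3+3i))(z − (3−3i)) = z² − 6z + 18.
The resulting polynomial has degree 3 and real coefficients as required.

p(z) = z^3 -2·z^2 -6·z + 72.


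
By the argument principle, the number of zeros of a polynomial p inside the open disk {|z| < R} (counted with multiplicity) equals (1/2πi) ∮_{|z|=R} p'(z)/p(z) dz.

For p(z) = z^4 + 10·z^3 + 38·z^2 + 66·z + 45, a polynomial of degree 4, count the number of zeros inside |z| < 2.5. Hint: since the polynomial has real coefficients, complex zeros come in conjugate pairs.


The zeros of p are: -3, (-2 + 1i), (-2 - 1i), -3.
Their magnitudes are: 3, 2.236, 2.236, 3.
Zeros with |z| < R = 2.5: (-2 + 1i), (-2 - 1i).
Count = 2.
By the argument principle, (1/2πi) ∮_{|z|=R} p'(z)/p(z) dz equals exactly this count.

Number of zeros inside |z| < 2.5: 2.


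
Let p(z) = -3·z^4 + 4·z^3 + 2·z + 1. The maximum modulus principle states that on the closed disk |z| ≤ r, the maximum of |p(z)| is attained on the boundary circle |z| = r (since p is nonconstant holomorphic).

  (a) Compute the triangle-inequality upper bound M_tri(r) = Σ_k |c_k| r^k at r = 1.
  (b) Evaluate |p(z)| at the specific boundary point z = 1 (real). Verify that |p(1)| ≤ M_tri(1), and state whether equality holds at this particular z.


Coefficients: c_0 = 1, c_1 = 2, c_2 = 0, c_3 = 4, c_4 = -3. Radius r = 1.
Part (a). Triangle bound: M_tri(r) = Σ_k |c_k| r^k
  = |1|·1^0 + |2|·1^1 + |0|·1^2 + |4|·1^3 + |-3|·1^4
  = 1 + 2 + 0 + 4 + 3 = 10.
This bounds M(r) := max_{|z|=r} |p(z)| from above; equality holds iff all terms c_k z^k can be made to align in phase at a single z on |z|=r.
Part (b). At z = 1 (real, on the circle |z| = r):
  p(1) = (1)·1^0 + (2)·1^1 + (0)·1^2 + (4)·1^3 + (-3)·1^4 = 4.
  |p(1)| = 4.
Check: |p(1)| = 4 ≤ 10 = M_tri(1). ✓ Equality does not hold at z = 1 (the coefficients have mixed signs, so the terms do not all align in phase there).

M_tri(1) = 10; |p(1)| = 4; equality at z=1: no.


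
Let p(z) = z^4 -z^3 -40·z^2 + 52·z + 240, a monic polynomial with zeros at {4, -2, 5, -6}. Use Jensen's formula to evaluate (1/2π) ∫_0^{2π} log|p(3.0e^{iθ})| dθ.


Zeros: -6, -2, 4, 5; r = 3.0.
Inside |z| < r: -2. Outside (|z| ≥ r): -6, 4, 5.
p(0) = 240, so log|p(0)| = log(240) = 5.4806.
Apply Jensen: I(r) = log|p(0)| + Σ_k log(r/|z_k|), summed over zeros inside |z| < r.
  log(r/|z_k|) for z_k = -2: log(3.0/2) = 0.4055
  Outside zeros (-6, 4, 5) contribute nothing to the Jensen sum.
Sum over inside zeros: 0.4055.
I(r) = log|p(0)| + (inside sum) = 5.4806 + 0.4055 = 5.8861.
Note: since some zeros are outside |z| ≤ r, the simplified n·log(r) form does NOT apply — only the inside zeros contribute.

I(r) ≈ 5.8861.


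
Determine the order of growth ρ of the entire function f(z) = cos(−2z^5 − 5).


Write cos(w) = (e^{iw} ± e^{−iw})/(2 or 2i), so |cos(w)| ≤ e^{|w|}. With w = −2z^5 − 5, |w| ≤ 2r^5 + 5 on |z|=r, giving M(r) ≤ e^{2r^5 + 5} and ρ ≤ 5. For the lower bound, choose z on |z|=r with -2z^5 purely imaginary of modulus 2r^5; then |cos(−2z^5 − 5)| grows like e^{2r^5}/2, so ρ ≥ 5. Hence ρ = 5.
Therefore ρ = 5.

Order ρ = 5.


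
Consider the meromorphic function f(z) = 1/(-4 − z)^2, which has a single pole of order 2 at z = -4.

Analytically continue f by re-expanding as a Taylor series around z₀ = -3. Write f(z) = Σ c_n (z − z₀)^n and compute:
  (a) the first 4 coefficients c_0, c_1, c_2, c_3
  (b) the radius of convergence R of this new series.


Let w = z − z₀, so z = z₀ + w.
Then -4 − z = -4 − (z₀ + w) = (-4 − z₀) − w = -1 − w.
f(z) = 1/(-1 − w)^2 = (1/(-1)^2) · (1 − w/(-1))^{−2}.
By the binomial series (1−u)^{−2} = Σ_{n≥0} C(n+1, 1) u^n for |u|<1, with u = w/(-1):
  c_n = C(n+1, 1) / (-1)^(n+2).
  c_0 = 1/(-1)^2 = 1.
  c_1 = 2/(-1)^3 = -2.
  c_2 = 3/(-1)^4 = 3.
  c_3 = 4/(-1)^5 = -4.
The series is valid for |w/d| < 1, i.e. |z − z₀| < |d|.
Radius of convergence: R = |-4 − z₀| = |-1| = 1 (distance from z₀ to the singularity z = -4).

c_0 = 1, c_1 = -2, c_2 = 3, c_3 = -4; R = 1.


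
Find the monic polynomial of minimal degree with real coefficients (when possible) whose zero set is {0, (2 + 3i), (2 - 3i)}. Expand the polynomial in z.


The polynomial is p(z) = ∏_{α ∈ S} (z − α), where S = {0, (2 + 3i), (2 - 3i)}.
Expanding the product yields: p(z) = z^3 -4·z^2 + 13·z.
Note conjugate pairs combine to real quadratics: (z − (2+3i))(z − (2−3i)) = z² − 4z + 13.
The resulting polynomial has degree 3 and real coefficients as required.

p(z) = z^3 -4·z^2 + 13·z.


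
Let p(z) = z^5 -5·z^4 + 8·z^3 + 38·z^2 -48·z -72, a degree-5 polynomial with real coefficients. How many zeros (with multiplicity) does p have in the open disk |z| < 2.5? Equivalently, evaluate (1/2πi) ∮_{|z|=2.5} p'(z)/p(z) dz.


The zeros of p are: (3 + 3i), (3 - 3i), -2, 2, -1.
Their magnitudes are: 4.243, 4.243, 2, 2, 1.
Zeros with |z| < R = 2.5: -2, 2, -1.
Count = 3.
By the argument principle, (1/2πi) ∮_{|z|=R} p'(z)/p(z) dz equals exactly this count.

Number of zeros inside |z| < 2.5: 3.


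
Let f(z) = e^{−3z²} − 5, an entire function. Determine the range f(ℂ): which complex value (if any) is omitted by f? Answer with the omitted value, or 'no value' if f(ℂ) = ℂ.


Little Picard bounds the complement of f(ℂ) to at most one point.
The exponent g(z) = −3z² is a nonconstant polynomial, hence surjective onto ℂ. So e^{g(z)} takes every value in {e^w : w ∈ ℂ} = ℂ ∖ {0}. Adding -5 shifts the range to ℂ ∖ {-5}. f omits exactly -5.

Omitted value: -5.


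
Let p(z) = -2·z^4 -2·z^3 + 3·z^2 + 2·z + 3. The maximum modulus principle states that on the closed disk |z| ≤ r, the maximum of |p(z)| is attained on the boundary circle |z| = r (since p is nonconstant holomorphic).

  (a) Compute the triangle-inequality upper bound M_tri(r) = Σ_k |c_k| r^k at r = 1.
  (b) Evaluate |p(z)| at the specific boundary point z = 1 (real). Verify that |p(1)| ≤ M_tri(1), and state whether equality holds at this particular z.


Coefficients: c_0 = 3, c_1 = 2, c_2 = 3, c_3 = -2, c_4 = -2. Radius r = 1.
Part (a). Triangle bound: M_tri(r) = Σ_k |c_k| r^k
  = |3|·1^0 + |2|·1^1 + |3|·1^2 + |-2|·1^3 + |-2|·1^4
  = 3 + 2 + 3 + 2 + 2 = 12.
This bounds M(r) := max_{|z|=r} |p(z)| from above; equality holds iff all terms c_k z^k can be made to align in phase at a single z on |z|=r.
Part (b). At z = 1 (real, on the circle |z| = r):
  p(1) = (3)·1^0 + (2)·1^1 + (3)·1^2 + (-2)·1^3 + (-2)·1^4 = 4.
  |p(1)| = 4.
Check: |p(1)| = 4 ≤ 12 = M_tri(1). ✓ Equality does not hold at z = 1 (the coefficients have mixed signs, so the terms do not all align in phase there).

M_tri(1) = 12; |p(1)| = 4; equality at z=1: no.


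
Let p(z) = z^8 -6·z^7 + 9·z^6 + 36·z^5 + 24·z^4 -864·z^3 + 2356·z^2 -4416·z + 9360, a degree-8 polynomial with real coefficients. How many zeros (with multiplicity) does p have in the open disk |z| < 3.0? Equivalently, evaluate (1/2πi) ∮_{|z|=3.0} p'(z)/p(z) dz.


The zeros of p are: (3 + 3i), (3 - 3i), (0 + 2i), (0 - 2i), (3 + 1i), (3 - 1i), (-3 + 2i), (-3 - 2i).
Their magnitudes are: 4.243, 4.243, 2, 2, 3.162, 3.162, 3.606, 3.606.
Zeros with |z| < R = 3.0: (0 + 2i), (0 - 2i).
Count = 2.
By the argument principle, (1/2πi) ∮_{|z|=R} p'(z)/p(z) dz equals exactly this count.

Number of zeros inside |z| < 3.0: 2.


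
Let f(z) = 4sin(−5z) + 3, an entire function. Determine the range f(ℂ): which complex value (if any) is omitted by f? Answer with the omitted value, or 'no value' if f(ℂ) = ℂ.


Little Picard bounds the complement of f(ℂ) to at most one point.
sin is entire and surjective onto ℂ: for every w ∈ ℂ, sin(ζ) = w has a solution ζ ∈ ℂ (e.g., via the complex inverse arcsin). With ζ = −5z this gives z = ζ/(-5). Then 4·sin(−5z) takes every value in 4·ℂ = ℂ, and adding 3 is a bijection of ℂ. So f is surjective and omits no value. (Note: only on the real line is sin bounded by [−1, 1].)

Omitted value: no value.


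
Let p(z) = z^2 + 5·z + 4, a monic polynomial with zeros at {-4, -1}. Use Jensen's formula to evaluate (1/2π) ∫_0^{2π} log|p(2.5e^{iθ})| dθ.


Zeros: -4, -1; r = 2.5.
Inside |z| < r: -1. Outside (|z| ≥ r): -4.
p(0) = 4, so log|p(0)| = log(4) = 1.3863.
Apply Jensen: I(r) = log|p(0)| + Σ_k log(r/|z_k|), summed over zeros inside |z| < r.
  log(r/|z_k|) for z_k = -1: log(2.5/1) = 0.9163
  Outside zeros (-4) contribute nothing to the Jensen sum.
Sum over inside zeros: 0.9163.
I(r) = log|p(0)| + (inside sum) = 1.3863 + 0.9163 = 2.3026.
Note: since some zeros are outside |z| ≤ r, the simplified n·log(r) form does NOT apply — only the inside zeros contribute.

I(r) ≈ 2.3026.


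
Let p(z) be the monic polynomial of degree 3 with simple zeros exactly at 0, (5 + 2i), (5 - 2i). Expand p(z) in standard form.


The polynomial is p(z) = ∏_{α ∈ S} (z − α), where S = {0, (5 + 2i), (5 - 2i)}.
Expanding the product yields: p(z) = z^3 -10·z^2 + 29·z.
Note conjugate pairs combine to real quadratics: (z − (5+2i))(z − (5−2i)) = z² − 10z + 29.
The resulting polynomial has degree 3 and real coefficients as required.

p(z) = z^3 -10·z^2 + 29·z.


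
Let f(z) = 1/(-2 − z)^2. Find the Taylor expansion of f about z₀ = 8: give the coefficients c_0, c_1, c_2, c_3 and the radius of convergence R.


Let w = z − z₀, so z = z₀ + w.
Then -2 − z = -2 − (z₀ + w) = (-2 − z₀) − w = -10 − w.
f(z) = 1/(-10 − w)^2 = (1/(-10)^2) · (1 − w/(-10))^{−2}.
By the binomial series (1−u)^{−2} = Σ_{n≥0} C(n+1, 1) u^n for |u|<1, with u = w/(-10):
  c_n = C(n+1, 1) / (-10)^(n+2).
  c_0 = 1/(-10)^2 = 1/100.
  c_1 = 2/(-10)^3 = -1/500.
  c_2 = 3/(-10)^4 = 3/10000.
  c_3 = 4/(-10)^5 = -1/25000.
The series is valid for |w/d| < 1, i.e. |z − z₀| < |d|.
Radius of convergence: R = |-2 − z₀| = |-10| = 10 (distance from z₀ to the singularity z = -2).

c_0 = 1/100, c_1 = -1/500, c_2 = 3/10000, c_3 = -1/25000; R = 10.


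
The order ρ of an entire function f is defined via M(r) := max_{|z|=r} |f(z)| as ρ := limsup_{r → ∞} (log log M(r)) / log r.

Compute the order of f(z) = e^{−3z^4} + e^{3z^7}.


Each summand is entire of order 4 and 7 respectively (as in the single-exponential case). The order of a sum is at most the max of the orders, so ρ ≤ 7. For the lower bound: on |z|=r choose arg z so that 3z^7 is real positive; then |e^{3z^7}| = e^{3r^7} while |e^{-3z^4}| ≤ e^{3r^4} = o(e^{3r^7}). So |f| ≥ e^{3r^7}(1 − o(1)) and ρ ≥ 7. Hence ρ = max(4, 7) = 7.
Therefore ρ = 7.

Order ρ = 7.


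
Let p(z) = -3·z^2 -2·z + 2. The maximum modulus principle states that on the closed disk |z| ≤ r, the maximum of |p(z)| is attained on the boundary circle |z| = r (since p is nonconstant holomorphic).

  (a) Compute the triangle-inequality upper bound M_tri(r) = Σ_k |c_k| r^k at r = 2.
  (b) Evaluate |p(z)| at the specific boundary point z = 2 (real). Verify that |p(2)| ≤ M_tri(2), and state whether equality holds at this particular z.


Coefficients: c_0 = 2, c_1 = -2, c_2 = -3. Radius r = 2.
Part (a). Triangle bound: M_tri(r) = Σ_k |c_k| r^k
  = |2|·2^0 + |-2|·2^1 + |-3|·2^2
  = 2 + 4 + 12 = 18.
This bounds M(r) := max_{|z|=r} |p(z)| from above; equality holds iff all terms c_k z^k can be made to align in phase at a single z on |z|=r.
Part (b). At z = 2 (real, on the circle |z| = r):
  p(2) = (2)·2^0 + (-2)·2^1 + (-3)·2^2 = -14.
  |p(2)| = 14.
Check: |p(2)| = 14 ≤ 18 = M_tri(2). ✓ Equality does not hold at z = 2 (the coefficients have mixed signs, so the terms do not all align in phase there).

M_tri(2) = 18; |p(2)| = 14; equality at z=2: no.


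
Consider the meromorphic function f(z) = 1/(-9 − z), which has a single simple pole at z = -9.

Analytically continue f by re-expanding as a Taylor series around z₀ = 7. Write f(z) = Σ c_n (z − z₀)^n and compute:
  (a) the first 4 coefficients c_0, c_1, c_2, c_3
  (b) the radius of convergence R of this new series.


Let w = z − z₀, so z = z₀ + w.
Then -9 − z = -9 − (z₀ + w) = (-9 − z₀) − w = -16 − w.
f(z) = 1/(-16 − w) = (1/(-16)) · 1/(1 − w/(-16)) = Σ_{n≥0} w^n / (-16)^(n+1).
So c_n = 1/(-16)^(n+1):
  c_0 = 1/(-16)^1 = -1/16.
  c_1 = 1/(-16)^2 = 1/256.
  c_2 = 1/(-16)^3 = -1/4096.
  c_3 = 1/(-16)^4 = 1/65536.
The series is valid for |w/d| < 1, i.e. |z − z₀| < |d|.
Radius of convergence: R = |-9 − z₀| = |-16| = 16 (distance from z₀ to the singularity z = -9).

c_0 = -1/16, c_1 = 1/256, c_2 = -1/4096, c_3 = 1/65536; R = 16.


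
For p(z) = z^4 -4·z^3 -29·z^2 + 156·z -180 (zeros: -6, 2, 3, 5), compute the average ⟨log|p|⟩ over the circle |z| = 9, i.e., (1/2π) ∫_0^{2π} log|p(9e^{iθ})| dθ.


Zeros: -6, 2, 3, 5; r = 9.
Inside |z| < r: -6, 2, 3, 5. Outside (|z| ≥ r): ∅.
p(0) = -180, so log|p(0)| = log(180) = 5.1930.
Apply Jensen: I(r) = log|p(0)| + Σ_k log(r/|z_k|), summed over zeros inside |z| < r.
  log(r/|z_k|) for z_k = -6: log(9/6) = 0.4055
  log(r/|z_k|) for z_k = 2: log(9/2) = 1.5041
  log(r/|z_k|) for z_k = 3: log(9/3) = 1.0986
  log(r/|z_k|) for z_k = 5: log(9/5) = 0.5878
Sum over inside zeros: 3.5959.
I(r) = log|p(0)| + (inside sum) = 5.1930 + 3.5959 = 8.7889.
Closed form (all zeros inside, monic): I(r) = n·log(r) = 4·log(9) = 8.7889. ✓

I(r) ≈ 8.7889.


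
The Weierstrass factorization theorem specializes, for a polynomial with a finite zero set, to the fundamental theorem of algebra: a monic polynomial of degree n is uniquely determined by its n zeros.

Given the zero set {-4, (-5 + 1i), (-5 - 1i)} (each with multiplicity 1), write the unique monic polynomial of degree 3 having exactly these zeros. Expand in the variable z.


The polynomial is p(z) = ∏_{α ∈ S} (z − α), where S = {-4, (-5 + 1i), (-5 - 1i)}.
Expanding the product yields: p(z) = z^3 + 14·z^2 + 66·z + 104.
Note conjugate pairs combine to real quadratics: (z − (-5+1i))(z − (-5−1i)) = z² + 10z + 26.
The resulting polynomial has degree 3 and real coefficients as required.

p(z) = z^3 + 14·z^2 + 66·z + 104.


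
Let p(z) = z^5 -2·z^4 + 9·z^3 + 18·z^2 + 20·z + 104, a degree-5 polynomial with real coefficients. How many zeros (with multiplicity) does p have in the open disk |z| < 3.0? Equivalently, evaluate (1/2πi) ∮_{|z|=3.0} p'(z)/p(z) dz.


The zeros of p are: (0 + 2i), (0 - 2i), (2 + 3i), (2 - 3i), -2.
Their magnitudes are: 2, 2, 3.606, 3.606, 2.
Zeros with |z| < R = 3.0: (0 + 2i), (0 - 2i), -2.
Count = 3.
By the argument principle, (1/2πi) ∮_{|z|=R} p'(z)/p(z) dz equals exactly this count.

Number of zeros inside |z| < 3.0: 3.


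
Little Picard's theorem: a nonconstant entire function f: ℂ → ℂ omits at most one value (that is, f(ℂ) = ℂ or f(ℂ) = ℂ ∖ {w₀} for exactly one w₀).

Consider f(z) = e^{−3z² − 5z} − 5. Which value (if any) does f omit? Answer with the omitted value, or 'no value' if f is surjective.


Little Picard bounds the complement of f(ℂ) to at most one point.
The exponent g(z) = −3z² − 5z is a nonconstant polynomial, hence surjective onto ℂ. So e^{g(z)} takes every value in {e^w : w ∈ ℂ} = ℂ ∖ {0}. Adding -5 shifts the range to ℂ ∖ {-5}. f omits exactly -5.

Omitted value: -5.


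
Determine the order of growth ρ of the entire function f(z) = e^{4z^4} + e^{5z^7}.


Each summand is entire of order 4 and 7 respectively (as in the single-exponential case). The order of a sum is at most the max of the orders, so ρ ≤ 7. For the lower bound: on |z|=r choose arg z so that 5z^7 is real positive; then |e^{5z^7}| = e^{5r^7} while |e^{4z^4}| ≤ e^{4r^4} = o(e^{5r^7}). So |f| ≥ e^{5r^7}(1 − o(1)) and ρ ≥ 7. Hence ρ = max(4, 7) = 7.
Therefore ρ = 7.

Order ρ = 7.


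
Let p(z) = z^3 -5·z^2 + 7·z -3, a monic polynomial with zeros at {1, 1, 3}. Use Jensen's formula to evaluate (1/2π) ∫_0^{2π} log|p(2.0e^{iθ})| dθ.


Zeros: 1, 1, 3; r = 2.0.
Inside |z| < r: 1, 1. Outside (|z| ≥ r): 3.
p(0) = -3, so log|p(0)| = log(3) = 1.0986.
Apply Jensen: I(r) = log|p(0)| + Σ_k log(r/|z_k|), summed over zeros inside |z| < r.
  log(r/|z_k|) for z_k = 1: log(2.0/1) = 0.6931
  log(r/|z_k|) for z_k = 1: log(2.0/1) = 0.6931
  Outside zeros (3) contribute nothing to the Jensen sum.
Sum over inside zeros: 1.3863.
I(r) = log|p(0)| + (inside sum) = 1.0986 + 1.3863 = 2.4849.
Note: since some zeros are outside |z| ≤ r, the simplified n·log(r) form does NOT apply — only the inside zeros contribute.

I(r) ≈ 2.4849.


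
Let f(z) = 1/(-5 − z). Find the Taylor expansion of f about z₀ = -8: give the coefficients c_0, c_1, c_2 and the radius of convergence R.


Let w = z − z₀, so z = z₀ + w.
Then -5 − z = -5 − (z₀ + w) = (-5 − z₀) − w = 3 − w.
f(z) = 1/(3 − w) = (1/(3)) · 1/(1 − w/(3)) = Σ_{n≥0} w^n / (3)^(n+1).
So c_n = 1/(3)^(n+1):
  c_0 = 1/(3)^1 = 1/3.
  c_1 = 1/(3)^2 = 1/9.
  c_2 = 1/(3)^3 = 1/27.
The series is valid for |w/d| < 1, i.e. |z − z₀| < |d|.
Radius of convergence: R = |-5 − z₀| = |3| = 3 (distance from z₀ to the singularity z = -5).

c_0 = 1/3, c_1 = 1/9, c_2 = 1/27; R = 3.


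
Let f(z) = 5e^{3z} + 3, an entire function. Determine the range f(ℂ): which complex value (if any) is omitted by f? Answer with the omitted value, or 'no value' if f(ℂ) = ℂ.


Little Picard bounds the complement of f(ℂ) to at most one point.
e^{3z} is never zero on ℂ, so 5·e^{3z} takes every value in ℂ ∖ {0}. Adding 3 shifts the range to ℂ ∖ {3}. Thus f omits exactly the value 3.

Omitted value: 3.


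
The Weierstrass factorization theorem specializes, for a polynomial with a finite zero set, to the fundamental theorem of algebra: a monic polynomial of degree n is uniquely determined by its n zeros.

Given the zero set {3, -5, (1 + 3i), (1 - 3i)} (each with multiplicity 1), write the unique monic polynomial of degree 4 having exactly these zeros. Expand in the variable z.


The polynomial is p(z) = ∏_{α ∈ S} (z − α), where S = {3, -5, (1 + 3i), (1 - 3i)}.
Expanding the product yields: p(z) = z^4 -9·z^2 + 50·z -150.
Note conjugate pairs combine to real quadratics: (z − (1+3i))(z − (1−3i)) = z² − 2z + 10.
The resulting polynomial has degree 4 and real coefficients as required.

p(z) = z^4 -9·z^2 + 50·z -150.


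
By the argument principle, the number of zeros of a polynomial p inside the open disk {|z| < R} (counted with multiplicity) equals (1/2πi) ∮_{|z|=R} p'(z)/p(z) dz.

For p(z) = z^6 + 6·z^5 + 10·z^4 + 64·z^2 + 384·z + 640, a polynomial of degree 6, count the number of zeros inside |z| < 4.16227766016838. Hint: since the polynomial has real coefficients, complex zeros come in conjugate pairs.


The zeros of p are: (2 + 2i), (2 - 2i), (-3 + 1i), (-3 - 1i), (-2 + 2i), (-2 - 2i).
Their magnitudes are: 2.828, 2.828, 3.162, 3.162, 2.828, 2.828.
Zeros with |z| < R = 4.16227766016838: (2 + 2i), (2 - 2i), (-3 + 1i), (-3 - 1i), (-2 + 2i), (-2 - 2i).
Count = 6.
By the argument principle, (1/2πi) ∮_{|z|=R} p'(z)/p(z) dz equals exactly this count.

Number of zeros inside |z| < 4.16227766016838: 6.


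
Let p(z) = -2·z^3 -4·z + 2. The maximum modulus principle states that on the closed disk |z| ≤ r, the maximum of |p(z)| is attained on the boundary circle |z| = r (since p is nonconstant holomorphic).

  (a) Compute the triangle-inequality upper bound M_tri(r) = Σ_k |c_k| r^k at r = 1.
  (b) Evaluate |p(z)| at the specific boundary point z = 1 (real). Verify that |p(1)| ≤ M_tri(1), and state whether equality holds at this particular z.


Coefficients: c_0 = 2, c_1 = -4, c_2 = 0, c_3 = -2. Radius r = 1.
Part (a). Triangle bound: M_tri(r) = Σ_k |c_k| r^k
  = |2|·1^0 + |-4|·1^1 + |0|·1^2 + |-2|·1^3
  = 2 + 4 + 0 + 2 = 8.
This bounds M(r) := max_{|z|=r} |p(z)| from above; equality holds iff all terms c_k z^k can be made to align in phase at a single z on |z|=r.
Part (b). At z = 1 (real, on the circle |z| = r):
  p(1) = (2)·1^0 + (-4)·1^1 + (0)·1^2 + (-2)·1^3 = -4.
  |p(1)| = 4.
Check: |p(1)| = 4 ≤ 8 = M_tri(1). ✓ Equality does not hold at z = 1 (the coefficients have mixed signs, so the terms do not all align in phase there).

M_tri(1) = 8; |p(1)| = 4; equality at z=1: no.


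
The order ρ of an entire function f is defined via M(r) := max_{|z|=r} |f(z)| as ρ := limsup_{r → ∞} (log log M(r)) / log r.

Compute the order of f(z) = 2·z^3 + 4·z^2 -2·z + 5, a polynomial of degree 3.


|f(z)| ≤ Σ|c_k|·r^k = O(r^3) as r → ∞. Polynomial growth is O(e^{r^ε}) for every ε > 0 (since r^3/e^{r^ε} → 0), so ρ ≤ ε for all ε > 0, i.e. ρ = 0. Every nonconstant polynomial has order 0.
Therefore ρ = 0.

Order ρ = 0.


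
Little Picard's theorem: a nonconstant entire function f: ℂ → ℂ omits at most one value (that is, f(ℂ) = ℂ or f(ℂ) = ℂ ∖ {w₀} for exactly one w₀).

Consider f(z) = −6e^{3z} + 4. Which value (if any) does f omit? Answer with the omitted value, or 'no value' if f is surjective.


Little Picard bounds the complement of f(ℂ) to at most one point.
e^{3z} is never zero on ℂ, so -6·e^{3z} takes every value in ℂ ∖ {0}. Adding 4 shifts the range to ℂ ∖ {4}. Thus f omits exactly the value 4.

Omitted value: 4.


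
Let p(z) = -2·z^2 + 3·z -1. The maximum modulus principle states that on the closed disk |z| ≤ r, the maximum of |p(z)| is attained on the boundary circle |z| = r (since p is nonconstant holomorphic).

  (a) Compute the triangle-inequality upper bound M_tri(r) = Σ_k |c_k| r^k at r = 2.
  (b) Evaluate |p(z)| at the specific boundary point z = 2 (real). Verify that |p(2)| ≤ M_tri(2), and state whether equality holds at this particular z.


Coefficients: c_0 = -1, c_1 = 3, c_2 = -2. Radius r = 2.
Part (a). Triangle bound: M_tri(r) = Σ_k |c_k| r^k
  = |-1|·2^0 + |3|·2^1 + |-2|·2^2
  = 1 + 6 + 8 = 15.
This bounds M(r) := max_{|z|=r} |p(z)| from above; equality holds iff all terms c_k z^k can be made to align in phase at a single z on |z|=r.
Part (b). At z = 2 (real, on the circle |z| = r):
  p(2) = (-1)·2^0 + (3)·2^1 + (-2)·2^2 = -3.
  |p(2)| = 3.
Check: |p(2)| = 3 ≤ 15 = M_tri(2). ✓ Equality does not hold at z = 2 (the coefficients have mixed signs, so the terms do not all align in phase there).

M_tri(2) = 15; |p(2)| = 3; equality at z=2: no.


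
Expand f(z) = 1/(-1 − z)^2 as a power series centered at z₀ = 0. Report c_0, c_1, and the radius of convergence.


Let w = z − z₀, so z = z₀ + w.
Then -1 − z = -1 − (z₀ + w) = (-1 − z₀) − w = -1 − w.
f(z) = 1/(-1 − w)^2 = (1/(-1)^2) · (1 − w/(-1))^{−2}.
By the binomial series (1−u)^{−2} = Σ_{n≥0} C(n+1, 1) u^n for |u|<1, with u = w/(-1):
  c_n = C(n+1, 1) / (-1)^(n+2).
  c_0 = 1/(-1)^2 = 1.
  c_1 = 2/(-1)^3 = -2.
The series is valid for |w/d| < 1, i.e. |z − z₀| < |d|.
Radius of convergence: R = |-1 − z₀| = |-1| = 1 (distance from z₀ to the singularity z = -1).

c_0 = 1, c_1 = -2; R = 1.


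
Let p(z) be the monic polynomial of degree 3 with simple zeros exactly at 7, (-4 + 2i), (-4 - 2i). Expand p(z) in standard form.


The polynomial is p(z) = ∏_{α ∈ S} (z − α), where S = {7, (-4 + 2i), (-4 - 2i)}.
Expanding the product yields: p(z) = z^3 + z^2 -36·z -140.
Note conjugate pairs combine to real quadratics: (z − (-4+2i))(z − (-4−2i)) = z² + 8z + 20.
The resulting polynomial has degree 3 and real coefficients as required.

p(z) = z^3 + z^2 -36·z -140.


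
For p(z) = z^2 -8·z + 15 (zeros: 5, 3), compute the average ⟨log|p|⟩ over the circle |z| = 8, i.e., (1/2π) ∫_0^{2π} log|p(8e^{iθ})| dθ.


Zeros: 3, 5; r = 8.
Inside |z| < r: 3, 5. Outside (|z| ≥ r): ∅.
p(0) = 15, so log|p(0)| = log(15) = 2.7081.
Apply Jensen: I(r) = log|p(0)| + Σ_k log(r/|z_k|), summed over zeros inside |z| < r.
  log(r/|z_k|) for z_k = 5: log(8/5) = 0.4700
  log(r/|z_k|) for z_k = 3: log(8/3) = 0.9808
Sum over inside zeros: 1.4508.
I(r) = log|p(0)| + (inside sum) = 2.7081 + 1.4508 = 4.1589.
Closed form (all zeros inside, monic): I(r) = n·log(r) = 2·log(8) = 4.1589. ✓

I(r) ≈ 4.1589.


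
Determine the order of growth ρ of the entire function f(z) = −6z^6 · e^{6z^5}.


M(r) = max_{|z|=r} |-6|·|z|^6·|e^{6z^5}| = 6·r^6 · e^{6r^5} (the factors attain their maxima compatibly on |z|=r). Then log M(r) = log 6 + 6·log r + 6r^5, dominated by the last term, so log log M(r) ~ 5·log r. The polynomial factor -6z^6 contributes only a log r term and does not affect the order. ρ = 5.
Therefore ρ = 5.

Order ρ = 5.


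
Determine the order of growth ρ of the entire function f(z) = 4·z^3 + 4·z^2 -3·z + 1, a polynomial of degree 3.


|f(z)| ≤ Σ|c_k|·r^k = O(r^3) as r → ∞. Polynomial growth is O(e^{r^ε}) for every ε > 0 (since r^3/e^{r^ε} → 0), so ρ ≤ ε for all ε > 0, i.e. ρ = 0. Every nonconstant polynomial has order 0.
Therefore ρ = 0.

Order ρ = 0.


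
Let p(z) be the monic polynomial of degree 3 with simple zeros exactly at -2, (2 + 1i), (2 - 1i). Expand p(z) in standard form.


The polynomial is p(z) = ∏_{α ∈ S} (z − α), where S = {-2, (2 + 1i), (2 - 1i)}.
Expanding the product yields: p(z) = z^3 -2·z^2 -3·z + 10.
Note conjugate pairs combine to real quadratics: (z − (2+1i))(z − (2−1i)) = z² − 4z + 5.
The resulting polynomial has degree 3 and real coefficients as required.

p(z) = z^3 -2·z^2 -3·z + 10.


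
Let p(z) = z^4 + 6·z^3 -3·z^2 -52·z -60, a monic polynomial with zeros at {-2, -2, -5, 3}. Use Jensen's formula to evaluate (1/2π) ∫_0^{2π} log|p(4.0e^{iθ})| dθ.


Zeros: -5, -2, -2, 3; r = 4.0.
Inside |z| < r: -2, -2, 3. Outside (|z| ≥ r): -5.
p(0) = -60, so log|p(0)| = log(60) = 4.0943.
Apply Jensen: I(r) = log|p(0)| + Σ_k log(r/|z_k|), summed over zeros inside |z| < r.
  log(r/|z_k|) for z_k = -2: log(4.0/2) = 0.6931
  log(r/|z_k|) for z_k = -2: log(4.0/2) = 0.6931
  log(r/|z_k|) for z_k = 3: log(4.0/3) = 0.2877
  Outside zeros (-5) contribute nothing to the Jensen sum.
Sum over inside zeros: 1.6740.
I(r) = log|p(0)| + (inside sum) = 4.0943 + 1.6740 = 5.7683.
Note: since some zeros are outside |z| ≤ r, the simplified n·log(r) form does NOT apply — only the inside zeros contribute.

I(r) ≈ 5.7683.


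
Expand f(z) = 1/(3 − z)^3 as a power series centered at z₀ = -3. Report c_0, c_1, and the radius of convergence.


Let w = z − z₀, so z = z₀ + w.
Then 3 − z = 3 − (z₀ + w) = (3 − z₀) − w = 6 − w.
f(z) = 1/(6 − w)^3 = (1/(6)^3) · (1 − w/(6))^{−3}.
By the binomial series (1−u)^{−3} = Σ_{n≥0} C(n+2, 2) u^n for |u|<1, with u = w/(6):
  c_n = C(n+2, 2) / (6)^(n+3).
  c_0 = 1/(6)^3 = 1/216.
  c_1 = 3/(6)^4 = 1/432.
The series is valid for |w/d| < 1, i.e. |z − z₀| < |d|.
Radius of convergence: R = |3 − z₀| = |6| = 6 (distance from z₀ to the singularity z = 3).

c_0 = 1/216, c_1 = 1/432; R = 6.


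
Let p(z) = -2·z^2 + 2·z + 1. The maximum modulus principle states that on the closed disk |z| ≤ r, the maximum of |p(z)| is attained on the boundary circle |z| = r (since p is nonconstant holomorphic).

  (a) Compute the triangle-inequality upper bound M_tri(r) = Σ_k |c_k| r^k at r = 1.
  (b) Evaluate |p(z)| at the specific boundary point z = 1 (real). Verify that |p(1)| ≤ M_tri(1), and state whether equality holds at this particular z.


Coefficients: c_0 = 1, c_1 = 2, c_2 = -2. Radius r = 1.
Part (a). Triangle bound: M_tri(r) = Σ_k |c_k| r^k
  = |1|·1^0 + |2|·1^1 + |-2|·1^2
  = 1 + 2 + 2 = 5.
This bounds M(r) := max_{|z|=r} |p(z)| from above; equality holds iff all terms c_k z^k can be made to align in phase at a single z on |z|=r.
Part (b). At z = 1 (real, on the circle |z| = r):
  p(1) = (1)·1^0 + (2)·1^1 + (-2)·1^2 = 1.
  |p(1)| = 1.
Check: |p(1)| = 1 ≤ 5 = M_tri(1). ✓ Equality does not hold at z = 1 (the coefficients have mixed signs, so the terms do not all align in phase there).

M_tri(1) = 5; |p(1)| = 1; equality at z=1: no.


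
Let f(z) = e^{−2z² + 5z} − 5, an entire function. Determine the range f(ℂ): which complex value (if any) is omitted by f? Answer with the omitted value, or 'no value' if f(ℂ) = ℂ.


Little Picard bounds the complement of f(ℂ) to at most one point.
The exponent g(z) = −2z² + 5z is a nonconstant polynomial, hence surjective onto ℂ. So e^{g(z)} takes every value in {e^w : w ∈ ℂ} = ℂ ∖ {0}. Adding -5 shifts the range to ℂ ∖ {-5}. f omits exactly -5.

Omitted value: -5.


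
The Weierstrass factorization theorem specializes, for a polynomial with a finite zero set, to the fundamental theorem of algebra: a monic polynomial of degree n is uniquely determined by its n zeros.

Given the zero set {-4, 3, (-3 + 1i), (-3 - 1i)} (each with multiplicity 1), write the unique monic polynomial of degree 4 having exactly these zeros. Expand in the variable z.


The polynomial is p(z) = ∏_{α ∈ S} (z − α), where S = {-4, 3, (-3 + 1i), (-3 - 1i)}.
Expanding the product yields: p(z) = z^4 + 7·z^3 + 4·z^2 -62·z -120.
Note conjugate pairs combine to real quadratics: (z − (-3+1i))(z − (-3−1i)) = z² + 6z + 10.
The resulting polynomial has degree 4 and real coefficients as required.

p(z) = z^4 + 7·z^3 + 4·z^2 -62·z -120.


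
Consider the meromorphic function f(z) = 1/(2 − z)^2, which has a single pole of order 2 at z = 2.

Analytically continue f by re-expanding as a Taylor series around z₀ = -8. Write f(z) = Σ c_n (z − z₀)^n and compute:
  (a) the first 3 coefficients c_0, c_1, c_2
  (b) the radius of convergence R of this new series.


Let w = z − z₀, so z = z₀ + w.
Then 2 − z = 2 − (z₀ + w) = (2 − z₀) − w = 10 − w.
f(z) = 1/(10 − w)^2 = (1/(10)^2) · (1 − w/(10))^{−2}.
By the binomial series (1−u)^{−2} = Σ_{n≥0} C(n+1, 1) u^n for |u|<1, with u = w/(10):
  c_n = C(n+1, 1) / (10)^(n+2).
  c_0 = 1/(10)^2 = 1/100.
  c_1 = 2/(10)^3 = 1/500.
  c_2 = 3/(10)^4 = 3/10000.
The series is valid for |w/d| < 1, i.e. |z − z₀| < |d|.
Radius of convergence: R = |2 − z₀| = |10| = 10 (distance from z₀ to the singularity z = 2).

c_0 = 1/100, c_1 = 1/500, c_2 = 3/10000; R = 10.


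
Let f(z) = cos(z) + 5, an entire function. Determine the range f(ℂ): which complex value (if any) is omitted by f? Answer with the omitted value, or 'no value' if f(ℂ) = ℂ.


Little Picard bounds the complement of f(ℂ) to at most one point.
cos is entire and surjective onto ℂ: for every w ∈ ℂ, cos(ζ) = w has a solution ζ ∈ ℂ (e.g., via the complex inverse arccos). With ζ = z this gives z = ζ/(1). Then 1·cos(z) takes every value in 1·ℂ = ℂ, and adding 5 is a bijection of ℂ. So f is surjective and omits no value. (Note: only on the real line is cos bounded by [−1, 1].)

Omitted value: no value.


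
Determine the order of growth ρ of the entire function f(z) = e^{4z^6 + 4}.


|e^{4z^6 + 4}| = e^{Re(4·z^6) + 4} ≤ e^{4|z|^6 + 4} = e^{4r^6 + 4} on |z| = r, so ρ ≤ 6. Choosing z on |z|=r so that 4·z^6 is real positive (always possible by picking arg z appropriately) gives |f(z)| = e^{4r^6 + 4}, matching the bound. The additive constant 4 does not affect log log M(r) ~ 6·log r. Hence ρ = 6.
Therefore ρ = 6.

Order ρ = 6.


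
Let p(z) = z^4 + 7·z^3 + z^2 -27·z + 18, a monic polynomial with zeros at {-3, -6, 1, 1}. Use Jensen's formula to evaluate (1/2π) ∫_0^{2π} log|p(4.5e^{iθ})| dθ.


Zeros: -6, -3, 1, 1; r = 4.5.
Inside |z| < r: -3, 1, 1. Outside (|z| ≥ r): -6.
p(0) = 18, so log|p(0)| = log(18) = 2.8904.
Apply Jensen: I(r) = log|p(0)| + Σ_k log(r/|z_k|), summed over zeros inside |z| < r.
  log(r/|z_k|) for z_k = -3: log(4.5/3) = 0.4055
  log(r/|z_k|) for z_k = 1: log(4.5/1) = 1.5041
  log(r/|z_k|) for z_k = 1: log(4.5/1) = 1.5041
  Outside zeros (-6) contribute nothing to the Jensen sum.
Sum over inside zeros: 3.4136.
I(r) = log|p(0)| + (inside sum) = 2.8904 + 3.4136 = 6.3040.
Note: since some zeros are outside |z| ≤ r, the simplified n·log(r) form does NOT apply — only the inside zeros contribute.

I(r) ≈ 6.3040.


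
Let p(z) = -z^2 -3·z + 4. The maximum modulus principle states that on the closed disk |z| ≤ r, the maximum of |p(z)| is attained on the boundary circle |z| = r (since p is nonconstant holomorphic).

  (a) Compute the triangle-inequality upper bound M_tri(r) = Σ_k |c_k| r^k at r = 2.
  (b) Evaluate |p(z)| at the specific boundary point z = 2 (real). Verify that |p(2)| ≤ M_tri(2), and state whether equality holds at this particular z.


Coefficients: c_0 = 4, c_1 = -3, c_2 = -1. Radius r = 2.
Part (a). Triangle bound: M_tri(r) = Σ_k |c_k| r^k
  = |4|·2^0 + |-3|·2^1 + |-1|·2^2
  = 4 + 6 + 4 = 14.
This bounds M(r) := max_{|z|=r} |p(z)| from above; equality holds iff all terms c_k z^k can be made to align in phase at a single z on |z|=r.
Part (b). At z = 2 (real, on the circle |z| = r):
  p(2) = (4)·2^0 + (-3)·2^1 + (-1)·2^2 = -6.
  |p(2)| = 6.
Check: |p(2)| = 6 ≤ 14 = M_tri(2). ✓ Equality does not hold at z = 2 (the coefficients have mixed signs, so the terms do not all align in phase there).

M_tri(2) = 14; |p(2)| = 6; equality at z=2: no.


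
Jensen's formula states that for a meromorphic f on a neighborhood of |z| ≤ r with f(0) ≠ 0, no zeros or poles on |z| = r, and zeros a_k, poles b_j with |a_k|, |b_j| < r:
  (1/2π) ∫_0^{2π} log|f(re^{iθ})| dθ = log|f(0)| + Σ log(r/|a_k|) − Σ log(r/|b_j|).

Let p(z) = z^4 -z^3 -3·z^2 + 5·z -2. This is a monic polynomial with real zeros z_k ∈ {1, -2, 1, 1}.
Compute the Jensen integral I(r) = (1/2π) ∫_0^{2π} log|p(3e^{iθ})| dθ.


Zeros: -2, 1, 1, 1; r = 3.
Inside |z| < r: -2, 1, 1, 1. Outside (|z| ≥ r): ∅.
p(0) = -2, so log|p(0)| = log(2) = 0.6931.
Apply Jensen: I(r) = log|p(0)| + Σ_k log(r/|z_k|), summed over zeros inside |z| < r.
  log(r/|z_k|) for z_k = 1: log(3/1) = 1.0986
  log(r/|z_k|) for z_k = -2: log(3/2) = 0.4055
  log(r/|z_k|) for z_k = 1: log(3/1) = 1.0986
  log(r/|z_k|) for z_k = 1: log(3/1) = 1.0986
Sum over inside zeros: 3.7013.
I(r) = log|p(0)| + (inside sum) = 0.6931 + 3.7013 = 4.3944.
Closed form (all zeros inside, monic): I(r) = n·log(r) = 4·log(3) = 4.3944. ✓

I(r) ≈ 4.3944.


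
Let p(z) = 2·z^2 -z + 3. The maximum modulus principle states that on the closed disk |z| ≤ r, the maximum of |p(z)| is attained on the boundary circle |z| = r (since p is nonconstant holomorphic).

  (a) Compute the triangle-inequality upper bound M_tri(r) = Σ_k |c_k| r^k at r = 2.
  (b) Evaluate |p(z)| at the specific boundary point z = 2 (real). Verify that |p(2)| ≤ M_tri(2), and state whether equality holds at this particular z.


Coefficients: c_0 = 3, c_1 = -1, c_2 = 2. Radius r = 2.
Part (a). Triangle bound: M_tri(r) = Σ_k |c_k| r^k
  = |3|·2^0 + |-1|·2^1 + |2|·2^2
  = 3 + 2 + 8 = 13.
This bounds M(r) := max_{|z|=r} |p(z)| from above; equality holds iff all terms c_k z^k can be made to align in phase at a single z on |z|=r.
Part (b). At z = 2 (real, on the circle |z| = r):
  p(2) = (3)·2^0 + (-1)·2^1 + (2)·2^2 = 9.
  |p(2)| = 9.
Check: |p(2)| = 9 ≤ 13 = M_tri(2). ✓ Equality does not hold at z = 2 (the coefficients have mixed signs, so the terms do not all align in phase there).

M_tri(2) = 13; |p(2)| = 9; equality at z=2: no.


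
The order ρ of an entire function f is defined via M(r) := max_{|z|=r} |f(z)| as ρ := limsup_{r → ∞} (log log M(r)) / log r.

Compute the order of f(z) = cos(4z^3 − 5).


Write cos(w) = (e^{iw} ± e^{−iw})/(2 or 2i), so |cos(w)| ≤ e^{|w|}. With w = 4z^3 − 5, |w| ≤ 4r^3 + 5 on |z|=r, giving M(r) ≤ e^{4r^3 + 5} and ρ ≤ 3. For the lower bound, choose z on |z|=r with 4z^3 purely imaginary of modulus 4r^3; then |cos(4z^3 − 5)| grows like e^{4r^3}/2, so ρ ≥ 3. Hence ρ = 3.
Therefore ρ = 3.

Order ρ = 3.


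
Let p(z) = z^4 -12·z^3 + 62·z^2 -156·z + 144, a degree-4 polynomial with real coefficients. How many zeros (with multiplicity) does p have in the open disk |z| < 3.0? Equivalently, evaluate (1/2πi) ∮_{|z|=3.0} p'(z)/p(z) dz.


The zeros of p are: (3 + 3i), (3 - 3i), 4, 2.
Their magnitudes are: 4.243, 4.243, 4, 2.
Zeros with |z| < R = 3.0: 2.
Count = 1.
By the argument principle, (1/2πi) ∮_{|z|=R} p'(z)/p(z) dz equals exactly this count.

Number of zeros inside |z| < 3.0: 1.


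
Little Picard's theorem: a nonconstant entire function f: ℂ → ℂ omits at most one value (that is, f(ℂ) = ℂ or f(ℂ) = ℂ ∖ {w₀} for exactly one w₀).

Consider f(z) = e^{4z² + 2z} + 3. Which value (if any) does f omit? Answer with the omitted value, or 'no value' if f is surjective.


Little Picard bounds the complement of f(ℂ) to at most one point.
The exponent g(z) = 4z² + 2z is a nonconstant polynomial, hence surjective onto ℂ. So e^{g(z)} takes every value in {e^w : w ∈ ℂ} = ℂ ∖ {0}. Adding 3 shifts the range to ℂ ∖ {3}. f omits exactly 3.

Omitted value: 3.


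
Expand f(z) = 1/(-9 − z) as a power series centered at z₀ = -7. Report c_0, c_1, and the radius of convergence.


Let w = z − z₀, so z = z₀ + w.
Then -9 − z = -9 − (z₀ + w) = (-9 − z₀) − w = -2 − w.
f(z) = 1/(-2 − w) = (1/(-2)) · 1/(1 − w/(-2)) = Σ_{n≥0} w^n / (-2)^(n+1).
So c_n = 1/(-2)^(n+1):
  c_0 = 1/(-2)^1 = -1/2.
  c_1 = 1/(-2)^2 = 1/4.
The series is valid for |w/d| < 1, i.e. |z − z₀| < |d|.
Radius of convergence: R = |-9 − z₀| = |-2| = 2 (distance from z₀ to the singularity z = -9).

c_0 = -1/2, c_1 = 1/4; R = 2.


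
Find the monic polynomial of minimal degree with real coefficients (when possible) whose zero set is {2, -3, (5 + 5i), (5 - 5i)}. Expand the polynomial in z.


The polynomial is p(z) = ∏_{α ∈ S} (z − α), where S = {2, -3, (5 + 5i), (5 - 5i)}.
Expanding the product yields: p(z) = z^4 -9·z^3 + 34·z^2 + 110·z -300.
Note conjugate pairs combine to real quadratics: (z − (5+5i))(z − (5−5i)) = z² − 10z + 50.
The resulting polynomial has degree 4 and real coefficients as required.

p(z) = z^4 -9·z^3 + 34·z^2 + 110·z -300.


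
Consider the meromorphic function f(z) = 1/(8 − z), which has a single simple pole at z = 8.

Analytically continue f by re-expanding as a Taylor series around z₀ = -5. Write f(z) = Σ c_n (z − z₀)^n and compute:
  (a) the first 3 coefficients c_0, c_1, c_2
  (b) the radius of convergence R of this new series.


Let w = z − z₀, so z = z₀ + w.
Then 8 − z = 8 − (z₀ + w) = (8 − z₀) − w = 13 − w.
f(z) = 1/(13 − w) = (1/(13)) · 1/(1 − w/(13)) = Σ_{n≥0} w^n / (13)^(n+1).
So c_n = 1/(13)^(n+1):
  c_0 = 1/(13)^1 = 1/13.
  c_1 = 1/(13)^2 = 1/169.
  c_2 = 1/(13)^3 = 1/2197.
The series is valid for |w/d| < 1, i.e. |z − z₀| < |d|.
Radius of convergence: R = |8 − z₀| = |13| = 13 (distance from z₀ to the singularity z = 8).

c_0 = 1/13, c_1 = 1/169, c_2 = 1/2197; R = 13.


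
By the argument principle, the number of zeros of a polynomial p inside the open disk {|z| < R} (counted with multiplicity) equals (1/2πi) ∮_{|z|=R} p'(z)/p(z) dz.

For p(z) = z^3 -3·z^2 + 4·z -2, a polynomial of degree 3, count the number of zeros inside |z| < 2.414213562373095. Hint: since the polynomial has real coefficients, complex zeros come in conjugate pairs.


The zeros of p are: (1 + 1i), (1 - 1i), 1.
Their magnitudes are: 1.414, 1.414, 1.
Zeros with |z| < R = 2.414213562373095: (1 + 1i), (1 - 1i), 1.
Count = 3.
By the argument principle, (1/2πi) ∮_{|z|=R} p'(z)/p(z) dz equals exactly this count.

Number of zeros inside |z| < 2.414213562373095: 3.


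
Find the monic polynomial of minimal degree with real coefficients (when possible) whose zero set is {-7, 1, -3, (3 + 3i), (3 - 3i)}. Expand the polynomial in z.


The polynomial is p(z) = ∏_{α ∈ S} (z − α), where S = {-7, 1, -3, (3 + 3i), (3 - 3i)}.
Expanding the product yields: p(z) = z^5 + 3·z^4 -25·z^3 + 75·z^2 + 324·z -378.
Note conjugate pairs combine to real quadratics: (z − (3+3i))(z − (3−3i)) = z² − 6z + 18.
The resulting polynomial has degree 5 and real coefficients as required.

p(z) = z^5 + 3·z^4 -25·z^3 + 75·z^2 + 324·z -378.
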